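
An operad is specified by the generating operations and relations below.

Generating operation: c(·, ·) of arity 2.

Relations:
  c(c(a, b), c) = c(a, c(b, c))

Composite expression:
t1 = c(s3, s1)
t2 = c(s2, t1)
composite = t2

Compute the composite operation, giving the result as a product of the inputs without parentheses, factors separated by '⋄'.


s2 ⋄ s3 ⋄ s1

Under associativity of c, the answer is the s's in reading order.
c(s3, s1) linearizes to s3 ⋄ s1
c(s2, c(s3, s1)) linearizes to s2 ⋄ s3 ⋄ s1


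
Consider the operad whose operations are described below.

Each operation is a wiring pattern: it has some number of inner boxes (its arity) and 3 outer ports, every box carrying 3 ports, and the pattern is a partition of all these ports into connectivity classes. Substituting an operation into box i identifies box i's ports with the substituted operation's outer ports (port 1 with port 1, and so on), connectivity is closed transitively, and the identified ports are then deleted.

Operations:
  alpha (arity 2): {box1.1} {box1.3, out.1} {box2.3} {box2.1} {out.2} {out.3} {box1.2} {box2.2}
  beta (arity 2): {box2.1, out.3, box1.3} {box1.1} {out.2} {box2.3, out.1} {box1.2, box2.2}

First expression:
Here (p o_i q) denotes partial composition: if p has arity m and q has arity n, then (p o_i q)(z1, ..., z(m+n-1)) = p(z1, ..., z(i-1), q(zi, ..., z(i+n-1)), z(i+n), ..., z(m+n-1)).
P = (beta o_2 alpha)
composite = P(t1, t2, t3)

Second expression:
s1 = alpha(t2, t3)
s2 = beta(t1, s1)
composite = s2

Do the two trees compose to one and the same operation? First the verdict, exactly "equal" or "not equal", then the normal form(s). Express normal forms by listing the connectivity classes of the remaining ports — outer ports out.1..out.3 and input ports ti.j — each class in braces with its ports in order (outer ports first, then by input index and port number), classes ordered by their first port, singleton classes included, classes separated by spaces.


In normal form, the first expression is {out.1} {out.2} {out.3, t1.3, t2.3} {t1.1} {t1.2} {t2.1} {t2.2} {t3.1} {t3.2} {t3.3}
In normal form, the second expression is {out.1} {out.2} {out.3, t1.3, t2.3} {t1.1} {t1.2} {t2.1} {t2.2} {t3.1} {t3.2} {t3.3}
Identical normal forms: equal.

equal — both sides give {out.1} {out.2} {out.3, t1.3, t2.3} {t1.1} {t1.2} {t2.1} {t2.2} {t3.1} {t3.2} {t3.3}


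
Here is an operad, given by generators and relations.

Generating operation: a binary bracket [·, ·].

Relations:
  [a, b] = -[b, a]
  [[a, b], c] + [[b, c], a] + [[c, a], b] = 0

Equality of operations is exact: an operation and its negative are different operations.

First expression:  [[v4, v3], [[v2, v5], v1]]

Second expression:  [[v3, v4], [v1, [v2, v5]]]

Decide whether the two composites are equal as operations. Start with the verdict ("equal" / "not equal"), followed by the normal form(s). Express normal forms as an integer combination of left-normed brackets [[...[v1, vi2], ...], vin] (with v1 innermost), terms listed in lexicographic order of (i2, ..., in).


equal: each reduces to -[[[[v1, v2], v5], v3], v4] + [[[[v1, v2], v5], v4], v3] + [[[[v1, v5], v2], v3], v4] - [[[[v1, v5], v2], v4], v3]


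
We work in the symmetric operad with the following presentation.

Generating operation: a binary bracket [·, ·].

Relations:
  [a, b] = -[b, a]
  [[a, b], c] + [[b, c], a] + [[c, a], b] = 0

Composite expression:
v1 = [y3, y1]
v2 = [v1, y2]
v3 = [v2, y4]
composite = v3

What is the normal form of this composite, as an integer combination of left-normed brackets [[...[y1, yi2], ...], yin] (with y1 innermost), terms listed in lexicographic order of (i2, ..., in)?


Skip Jacobi rewriting: expand, keep y1-initial words, read off terms.
Composite bracket: [[[y3, y1], y2], y4]
Expanding via [a, b] = ab - ba: 8 signed words (2^3 = 8).
Collect the words opening with y1:
  from y1y3y2y4, sign -1: term -[[[y1, y3], y2], y4]

-[[[y1, y3], y2], y4]


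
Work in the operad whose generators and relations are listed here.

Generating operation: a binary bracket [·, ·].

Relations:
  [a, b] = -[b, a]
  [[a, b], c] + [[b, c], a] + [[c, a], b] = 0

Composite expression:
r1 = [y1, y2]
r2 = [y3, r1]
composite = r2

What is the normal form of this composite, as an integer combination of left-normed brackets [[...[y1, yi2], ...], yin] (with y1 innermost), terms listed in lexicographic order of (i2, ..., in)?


-[[y1, y2], y3]

Left-normed coefficients sit on the y1-initial expansion words.
Composite bracket: [y3, [y1, y2]]
The bracket unfolds into 4 signed words via [a, b] = ab - ba (2^2 = 4).
Keep just the words that open with y1:
  sign of y1y2y3 is -1, so it contributes -[[y1, y2], y3]


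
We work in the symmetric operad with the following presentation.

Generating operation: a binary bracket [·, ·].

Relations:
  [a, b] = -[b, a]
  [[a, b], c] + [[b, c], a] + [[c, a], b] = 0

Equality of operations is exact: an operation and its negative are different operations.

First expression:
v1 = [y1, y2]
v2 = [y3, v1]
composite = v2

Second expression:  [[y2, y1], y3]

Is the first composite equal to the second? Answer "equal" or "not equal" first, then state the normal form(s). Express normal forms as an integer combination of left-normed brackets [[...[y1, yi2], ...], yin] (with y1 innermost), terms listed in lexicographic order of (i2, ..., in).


equal; the common form is -[[y1, y2], y3]

Normal form of the first expression: -[[y1, y2], y3]
Normal form of the second expression: -[[y1, y2], y3]
Identical normal forms: equal.


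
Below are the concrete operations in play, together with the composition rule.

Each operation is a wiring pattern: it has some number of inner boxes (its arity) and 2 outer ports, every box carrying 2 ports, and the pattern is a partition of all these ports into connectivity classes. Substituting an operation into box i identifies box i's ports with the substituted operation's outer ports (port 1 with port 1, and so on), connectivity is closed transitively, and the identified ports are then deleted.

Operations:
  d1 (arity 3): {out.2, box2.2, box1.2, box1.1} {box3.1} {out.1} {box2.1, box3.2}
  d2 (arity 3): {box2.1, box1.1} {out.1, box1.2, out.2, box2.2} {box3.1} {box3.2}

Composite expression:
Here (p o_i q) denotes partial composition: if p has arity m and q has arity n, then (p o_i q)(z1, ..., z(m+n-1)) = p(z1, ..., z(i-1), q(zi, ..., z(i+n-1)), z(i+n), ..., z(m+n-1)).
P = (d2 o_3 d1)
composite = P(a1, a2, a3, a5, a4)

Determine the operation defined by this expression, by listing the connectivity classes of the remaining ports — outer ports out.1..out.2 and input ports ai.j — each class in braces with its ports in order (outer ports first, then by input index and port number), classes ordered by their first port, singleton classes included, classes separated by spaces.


Two ports join when wires chain via d2-identified ports.
d1 over (a3, a5, a4) gives {out.1} {out.2, a3.1, a3.2, a5.2} {a4.1} {a4.2, a5.1}, out.j being that stage's outer ports
d2 over (a1, a2, a3, a5, a4) gives {out.1, out.2, a1.2, a2.2} {a1.1, a2.1} {a3.1, a3.2, a5.2} {a4.1} {a4.2, a5.1}, out.j being that stage's outer ports

{out.1, out.2, a1.2, a2.2} {a1.1, a2.1} {a3.1, a3.2, a5.2} {a4.1} {a4.2, a5.1}


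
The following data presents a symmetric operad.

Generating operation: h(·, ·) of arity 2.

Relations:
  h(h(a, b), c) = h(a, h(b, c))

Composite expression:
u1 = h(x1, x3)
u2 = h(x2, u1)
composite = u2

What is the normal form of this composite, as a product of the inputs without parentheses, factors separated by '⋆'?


Under associativity of h, the answer is the x's in reading order.
h(x1, x3) spells out as x1 ⋆ x3
h(x2, h(x1, x3)) spells out as x2 ⋆ x1 ⋆ x3

x2 ⋆ x1 ⋆ x3


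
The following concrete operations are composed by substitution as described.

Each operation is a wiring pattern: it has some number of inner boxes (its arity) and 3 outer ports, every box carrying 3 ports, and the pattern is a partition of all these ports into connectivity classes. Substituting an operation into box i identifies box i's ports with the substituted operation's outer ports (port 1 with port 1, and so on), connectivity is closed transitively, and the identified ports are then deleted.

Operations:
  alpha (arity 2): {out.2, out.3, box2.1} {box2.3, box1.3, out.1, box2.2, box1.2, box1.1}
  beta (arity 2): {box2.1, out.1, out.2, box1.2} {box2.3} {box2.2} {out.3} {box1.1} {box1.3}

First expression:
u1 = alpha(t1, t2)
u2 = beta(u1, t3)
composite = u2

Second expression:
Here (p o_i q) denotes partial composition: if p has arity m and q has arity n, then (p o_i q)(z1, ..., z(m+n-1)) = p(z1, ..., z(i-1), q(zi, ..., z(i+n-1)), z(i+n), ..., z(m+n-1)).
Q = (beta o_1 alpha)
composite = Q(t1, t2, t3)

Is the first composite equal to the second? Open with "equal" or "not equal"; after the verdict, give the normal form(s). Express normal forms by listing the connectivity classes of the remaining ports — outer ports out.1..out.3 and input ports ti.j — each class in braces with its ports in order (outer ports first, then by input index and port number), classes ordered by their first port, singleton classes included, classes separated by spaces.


equal — both sides give {out.1, out.2, t2.1, t3.1} {out.3} {t1.1, t1.2, t1.3, t2.2, t2.3} {t3.2} {t3.3}

In normal form, the first expression is {out.1, out.2, t2.1, t3.1} {out.3} {t1.1, t1.2, t1.3, t2.2, t2.3} {t3.2} {t3.3}
In normal form, the second expression is {out.1, out.2, t2.1, t3.1} {out.3} {t1.1, t1.2, t1.3, t2.2, t2.3} {t3.2} {t3.3}
Same normal form: equal.


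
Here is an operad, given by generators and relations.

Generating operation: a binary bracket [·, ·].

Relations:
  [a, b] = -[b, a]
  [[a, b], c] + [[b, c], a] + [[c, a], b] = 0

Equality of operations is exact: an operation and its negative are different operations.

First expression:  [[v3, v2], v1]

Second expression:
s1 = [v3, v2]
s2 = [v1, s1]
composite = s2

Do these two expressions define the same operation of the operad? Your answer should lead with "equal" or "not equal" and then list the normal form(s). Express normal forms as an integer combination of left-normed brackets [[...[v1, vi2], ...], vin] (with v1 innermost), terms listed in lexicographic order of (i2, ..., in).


not equal — first [[v1, v2], v3] - [[v1, v3], v2], second -[[v1, v2], v3] + [[v1, v3], v2]

In normal form, the first expression is [[v1, v2], v3] - [[v1, v3], v2]
In normal form, the second expression is -[[v1, v2], v3] + [[v1, v3], v2]
Distinct normal forms: not equal.


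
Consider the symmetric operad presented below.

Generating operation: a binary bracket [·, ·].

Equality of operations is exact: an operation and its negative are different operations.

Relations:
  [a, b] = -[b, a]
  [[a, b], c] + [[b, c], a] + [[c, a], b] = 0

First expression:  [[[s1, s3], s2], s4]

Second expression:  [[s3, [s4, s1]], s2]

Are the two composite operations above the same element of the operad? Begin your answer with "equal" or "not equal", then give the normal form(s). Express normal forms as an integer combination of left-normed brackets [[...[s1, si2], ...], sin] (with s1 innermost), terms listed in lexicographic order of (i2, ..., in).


Normal form of the first expression: [[[s1, s3], s2], s4]
Normal form of the second expression: [[[s1, s4], s3], s2]
The forms do not match — not equal.

not equal; the first gives [[[s1, s3], s2], s4] and the second [[[s1, s4], s3], s2]


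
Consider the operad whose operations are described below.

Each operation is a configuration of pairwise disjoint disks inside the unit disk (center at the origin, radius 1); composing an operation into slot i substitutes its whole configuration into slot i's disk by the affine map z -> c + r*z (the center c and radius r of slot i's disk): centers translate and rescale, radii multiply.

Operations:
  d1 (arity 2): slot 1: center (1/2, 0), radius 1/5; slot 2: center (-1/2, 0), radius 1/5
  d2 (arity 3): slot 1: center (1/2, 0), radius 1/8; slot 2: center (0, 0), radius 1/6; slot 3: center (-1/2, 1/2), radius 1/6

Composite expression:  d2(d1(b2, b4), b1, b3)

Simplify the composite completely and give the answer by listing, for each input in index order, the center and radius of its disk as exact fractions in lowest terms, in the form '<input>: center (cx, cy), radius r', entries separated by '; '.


b1: center (0, 0), radius 1/6; b2: center (9/16, 0), radius 1/40; b3: center (-1/2, 1/2), radius 1/6; b4: center (7/16, 0), radius 1/40


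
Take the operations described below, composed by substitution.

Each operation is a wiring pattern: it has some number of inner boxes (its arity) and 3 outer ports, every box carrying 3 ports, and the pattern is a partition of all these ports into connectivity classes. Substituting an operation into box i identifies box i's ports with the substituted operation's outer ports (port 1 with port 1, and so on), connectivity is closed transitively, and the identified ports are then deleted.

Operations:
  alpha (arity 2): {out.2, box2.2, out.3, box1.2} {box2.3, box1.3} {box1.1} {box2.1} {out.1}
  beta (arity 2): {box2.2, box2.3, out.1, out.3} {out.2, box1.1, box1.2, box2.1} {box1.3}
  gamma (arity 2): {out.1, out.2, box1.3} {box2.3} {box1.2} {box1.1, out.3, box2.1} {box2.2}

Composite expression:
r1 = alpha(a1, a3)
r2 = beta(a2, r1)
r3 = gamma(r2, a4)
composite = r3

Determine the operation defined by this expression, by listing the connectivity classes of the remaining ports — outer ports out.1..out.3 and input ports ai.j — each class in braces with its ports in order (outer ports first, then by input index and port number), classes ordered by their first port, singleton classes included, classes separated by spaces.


{out.1, out.2, out.3, a1.2, a3.2, a4.1} {a1.1} {a1.3, a3.3} {a2.1, a2.2} {a2.3} {a3.1} {a4.2} {a4.3}

Substituting into gamma glues patterns; closure does the rest.
composing alpha on (a1, a3), with out.j its own outer ports: {out.1} {out.2, out.3, a1.2, a3.2} {a1.1} {a1.3, a3.3} {a3.1}
composing beta on (a2, a1, a3), with out.j its own outer ports: {out.1, out.3, a1.2, a3.2} {out.2, a2.1, a2.2} {a1.1} {a1.3, a3.3} {a2.3} {a3.1}
composing gamma on (a2, a1, a3, a4), with out.j its own outer ports: {out.1, out.2, out.3, a1.2, a3.2, a4.1} {a1.1} {a1.3, a3.3} {a2.1, a2.2} {a2.3} {a3.1} {a4.2} {a4.3}


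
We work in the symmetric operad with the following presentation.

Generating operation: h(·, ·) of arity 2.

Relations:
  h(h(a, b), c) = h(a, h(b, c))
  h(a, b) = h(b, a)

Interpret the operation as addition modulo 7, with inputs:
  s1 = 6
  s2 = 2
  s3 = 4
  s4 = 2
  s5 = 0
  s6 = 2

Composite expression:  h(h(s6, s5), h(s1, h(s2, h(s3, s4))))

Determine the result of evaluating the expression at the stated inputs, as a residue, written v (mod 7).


2 (mod 7)

h(s6, s5) = 2
h(s3, s4) = 6
h(s2, h(s3, s4)) = 1
h(s1, h(s2, h(s3, s4))) = 0
h(h(s6, s5), h(s1, h(s2, h(s3, s4)))) = 2


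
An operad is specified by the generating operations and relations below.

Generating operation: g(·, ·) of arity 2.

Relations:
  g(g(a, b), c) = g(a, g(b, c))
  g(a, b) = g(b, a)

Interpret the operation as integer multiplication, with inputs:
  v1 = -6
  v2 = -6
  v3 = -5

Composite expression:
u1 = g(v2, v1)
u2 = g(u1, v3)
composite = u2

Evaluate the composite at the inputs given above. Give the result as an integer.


-180


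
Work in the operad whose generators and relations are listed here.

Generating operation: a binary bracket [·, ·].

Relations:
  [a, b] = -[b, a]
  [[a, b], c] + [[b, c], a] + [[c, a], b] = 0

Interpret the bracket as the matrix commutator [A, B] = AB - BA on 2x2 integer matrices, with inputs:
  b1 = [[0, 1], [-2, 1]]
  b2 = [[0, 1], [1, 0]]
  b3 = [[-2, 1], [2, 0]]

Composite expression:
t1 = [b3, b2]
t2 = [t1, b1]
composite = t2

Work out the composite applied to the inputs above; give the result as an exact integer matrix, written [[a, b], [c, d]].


[[2, -4], [-6, -2]]


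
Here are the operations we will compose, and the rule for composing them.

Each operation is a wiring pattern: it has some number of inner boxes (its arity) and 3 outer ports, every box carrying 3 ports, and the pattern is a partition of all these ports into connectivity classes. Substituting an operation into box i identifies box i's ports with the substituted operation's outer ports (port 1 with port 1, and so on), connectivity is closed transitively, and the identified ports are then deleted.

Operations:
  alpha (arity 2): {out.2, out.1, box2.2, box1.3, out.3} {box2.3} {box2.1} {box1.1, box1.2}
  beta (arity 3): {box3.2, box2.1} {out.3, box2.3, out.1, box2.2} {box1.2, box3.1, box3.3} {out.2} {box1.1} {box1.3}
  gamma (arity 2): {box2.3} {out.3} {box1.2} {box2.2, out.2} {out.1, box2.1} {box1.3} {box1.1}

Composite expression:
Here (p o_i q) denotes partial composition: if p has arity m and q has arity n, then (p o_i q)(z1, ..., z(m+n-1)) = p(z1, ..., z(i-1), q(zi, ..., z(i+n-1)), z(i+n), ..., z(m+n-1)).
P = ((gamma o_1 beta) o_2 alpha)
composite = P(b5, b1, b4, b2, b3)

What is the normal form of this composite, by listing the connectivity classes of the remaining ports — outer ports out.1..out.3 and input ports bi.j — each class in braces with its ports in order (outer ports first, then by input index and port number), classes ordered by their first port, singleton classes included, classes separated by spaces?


{out.1, b3.1} {out.2, b3.2} {out.3} {b1.1, b1.2} {b1.3, b2.2, b4.2} {b2.1, b2.3, b5.2} {b3.3} {b4.1} {b4.3} {b5.1} {b5.3}


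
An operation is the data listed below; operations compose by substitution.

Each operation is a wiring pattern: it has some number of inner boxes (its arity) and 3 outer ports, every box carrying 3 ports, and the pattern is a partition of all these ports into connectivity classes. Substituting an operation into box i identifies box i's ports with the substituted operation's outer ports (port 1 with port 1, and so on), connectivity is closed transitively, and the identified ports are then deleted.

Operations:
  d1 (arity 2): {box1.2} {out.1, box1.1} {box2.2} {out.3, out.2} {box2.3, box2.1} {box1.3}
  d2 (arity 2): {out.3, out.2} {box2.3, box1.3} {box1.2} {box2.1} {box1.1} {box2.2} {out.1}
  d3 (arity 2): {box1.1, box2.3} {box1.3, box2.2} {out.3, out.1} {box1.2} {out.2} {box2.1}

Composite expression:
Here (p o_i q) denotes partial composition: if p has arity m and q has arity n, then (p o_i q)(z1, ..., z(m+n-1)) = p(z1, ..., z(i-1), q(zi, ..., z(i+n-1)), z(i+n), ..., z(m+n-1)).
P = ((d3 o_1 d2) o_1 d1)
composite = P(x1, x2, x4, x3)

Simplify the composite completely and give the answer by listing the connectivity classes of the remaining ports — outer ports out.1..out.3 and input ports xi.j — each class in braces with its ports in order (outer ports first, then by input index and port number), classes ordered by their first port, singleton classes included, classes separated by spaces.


Reachability decides: close wires over d3-identified ports.
d1 over (x1, x2) gives {out.1, x1.1} {out.2, out.3} {x1.2} {x1.3} {x2.1, x2.3} {x2.2}, out.j being that stage's outer ports
d2 over (x1, x2, x4) gives {out.1} {out.2, out.3} {x1.1} {x1.2} {x1.3} {x2.1, x2.3} {x2.2} {x4.1} {x4.2} {x4.3}, out.j being that stage's outer ports
d3 over (x1, x2, x4, x3) gives {out.1, out.3} {out.2} {x1.1} {x1.2} {x1.3} {x2.1, x2.3} {x2.2} {x3.1} {x3.2} {x3.3} {x4.1} {x4.2} {x4.3}, out.j being that stage's outer ports

{out.1, out.3} {out.2} {x1.1} {x1.2} {x1.3} {x2.1, x2.3} {x2.2} {x3.1} {x3.2} {x3.3} {x4.1} {x4.2} {x4.3}


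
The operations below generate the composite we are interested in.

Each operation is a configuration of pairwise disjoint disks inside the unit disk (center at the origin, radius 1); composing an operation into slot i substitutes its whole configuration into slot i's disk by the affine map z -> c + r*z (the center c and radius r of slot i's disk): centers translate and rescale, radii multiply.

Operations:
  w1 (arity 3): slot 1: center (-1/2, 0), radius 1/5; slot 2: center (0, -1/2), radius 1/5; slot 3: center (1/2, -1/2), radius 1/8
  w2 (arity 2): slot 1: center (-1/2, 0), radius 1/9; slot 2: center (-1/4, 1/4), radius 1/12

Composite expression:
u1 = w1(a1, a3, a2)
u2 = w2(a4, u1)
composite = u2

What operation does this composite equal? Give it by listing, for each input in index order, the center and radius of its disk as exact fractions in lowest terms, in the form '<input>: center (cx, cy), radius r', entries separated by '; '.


a1: center (-7/24, 1/4), radius 1/60; a2: center (-5/24, 5/24), radius 1/96; a3: center (-1/4, 5/24), radius 1/60; a4: center (-1/2, 0), radius 1/9


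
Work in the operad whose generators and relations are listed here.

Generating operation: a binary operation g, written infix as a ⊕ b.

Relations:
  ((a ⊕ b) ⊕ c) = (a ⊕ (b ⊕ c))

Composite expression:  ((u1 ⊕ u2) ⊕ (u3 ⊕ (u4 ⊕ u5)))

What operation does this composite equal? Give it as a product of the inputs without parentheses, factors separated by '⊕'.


u1 ⊕ u2 ⊕ u3 ⊕ u4 ⊕ u5

Associativity of g dissolves the nesting; only the u-input order survives.
(u1 ⊕ u2) linearizes to u1 ⊕ u2
(u4 ⊕ u5) linearizes to u4 ⊕ u5
(u3 ⊕ (u4 ⊕ u5)) linearizes to u3 ⊕ u4 ⊕ u5
((u1 ⊕ u2) ⊕ (u3 ⊕ (u4 ⊕ u5))) linearizes to u1 ⊕ u2 ⊕ u3 ⊕ u4 ⊕ u5


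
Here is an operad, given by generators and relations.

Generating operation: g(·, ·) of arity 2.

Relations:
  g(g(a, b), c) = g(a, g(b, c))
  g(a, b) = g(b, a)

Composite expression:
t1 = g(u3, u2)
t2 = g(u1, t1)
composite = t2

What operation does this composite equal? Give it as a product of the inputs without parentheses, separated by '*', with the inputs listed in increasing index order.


u1 * u2 * u3

Both nesting and order wash out for g; what remains is which u's occur.
g(u3, u2) spells out as u3 * u2
g(u1, g(u3, u2)) spells out as u1 * u3 * u2
rearranged into index order: u1 * u2 * u3


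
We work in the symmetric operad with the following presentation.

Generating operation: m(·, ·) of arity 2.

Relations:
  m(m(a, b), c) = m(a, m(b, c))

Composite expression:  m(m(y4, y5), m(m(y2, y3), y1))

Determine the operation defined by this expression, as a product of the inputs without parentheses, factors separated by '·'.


All parenthesizations of m agree; list the y-inputs left to right.
m(y4, y5) linearizes to y4 · y5
m(y2, y3) linearizes to y2 · y3
m(m(y2, y3), y1) linearizes to y2 · y3 · y1
m(m(y4, y5), m(m(y2, y3), y1)) linearizes to y4 · y5 · y2 · y3 · y1

y4 · y5 · y2 · y3 · y1


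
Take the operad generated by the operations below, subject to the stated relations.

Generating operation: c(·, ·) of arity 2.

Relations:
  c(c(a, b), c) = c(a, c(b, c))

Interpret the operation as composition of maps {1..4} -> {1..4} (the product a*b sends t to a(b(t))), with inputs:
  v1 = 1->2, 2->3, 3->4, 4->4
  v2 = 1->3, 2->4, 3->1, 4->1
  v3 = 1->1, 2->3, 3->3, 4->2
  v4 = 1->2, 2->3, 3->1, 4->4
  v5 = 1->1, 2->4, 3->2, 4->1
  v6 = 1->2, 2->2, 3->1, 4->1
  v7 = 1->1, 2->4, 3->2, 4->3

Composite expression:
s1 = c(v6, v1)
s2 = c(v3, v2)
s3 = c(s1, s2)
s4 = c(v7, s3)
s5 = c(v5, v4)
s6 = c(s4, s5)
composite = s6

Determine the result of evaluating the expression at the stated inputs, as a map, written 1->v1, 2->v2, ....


1->4, 2->1, 3->1, 4->1

c(v6, v1) = 1->2, 2->1, 3->1, 4->1
c(v3, v2) = 1->3, 2->2, 3->1, 4->1
c(c(v6, v1), c(v3, v2)) = 1->1, 2->1, 3->2, 4->2
c(v7, c(c(v6, v1), c(v3, v2))) = 1->1, 2->1, 3->4, 4->4
c(v5, v4) = 1->4, 2->2, 3->1, 4->1
c(c(v7, c(c(v6, v1), c(v3, v2))), c(v5, v4)) = 1->4, 2->1, 3->1, 4->1


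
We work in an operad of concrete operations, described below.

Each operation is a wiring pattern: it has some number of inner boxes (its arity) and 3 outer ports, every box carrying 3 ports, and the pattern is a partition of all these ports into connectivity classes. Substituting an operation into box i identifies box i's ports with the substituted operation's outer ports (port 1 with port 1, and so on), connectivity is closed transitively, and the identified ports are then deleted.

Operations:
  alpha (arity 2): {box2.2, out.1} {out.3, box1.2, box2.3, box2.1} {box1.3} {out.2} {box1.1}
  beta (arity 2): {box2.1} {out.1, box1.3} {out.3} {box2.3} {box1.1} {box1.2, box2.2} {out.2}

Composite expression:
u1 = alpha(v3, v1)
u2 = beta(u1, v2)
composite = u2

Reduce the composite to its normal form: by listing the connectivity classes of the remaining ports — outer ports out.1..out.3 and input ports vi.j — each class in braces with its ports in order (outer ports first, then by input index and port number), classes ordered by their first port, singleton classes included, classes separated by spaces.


{out.1, v1.1, v1.3, v3.2} {out.2} {out.3} {v1.2} {v2.1} {v2.2} {v2.3} {v3.1} {v3.3}

Substituting into beta glues patterns; closure does the rest.
composing alpha on (v3, v1), with out.j its own outer ports: {out.1, v1.2} {out.2} {out.3, v1.1, v1.3, v3.2} {v3.1} {v3.3}
composing beta on (v3, v1, v2), with out.j its own outer ports: {out.1, v1.1, v1.3, v3.2} {out.2} {out.3} {v1.2} {v2.1} {v2.2} {v2.3} {v3.1} {v3.3}


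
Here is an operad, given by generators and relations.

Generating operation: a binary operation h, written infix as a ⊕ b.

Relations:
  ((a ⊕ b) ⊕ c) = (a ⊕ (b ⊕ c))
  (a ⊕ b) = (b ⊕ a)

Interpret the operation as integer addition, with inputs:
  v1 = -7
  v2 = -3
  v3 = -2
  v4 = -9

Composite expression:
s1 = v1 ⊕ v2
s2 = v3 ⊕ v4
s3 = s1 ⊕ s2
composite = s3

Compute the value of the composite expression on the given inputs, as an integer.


-21


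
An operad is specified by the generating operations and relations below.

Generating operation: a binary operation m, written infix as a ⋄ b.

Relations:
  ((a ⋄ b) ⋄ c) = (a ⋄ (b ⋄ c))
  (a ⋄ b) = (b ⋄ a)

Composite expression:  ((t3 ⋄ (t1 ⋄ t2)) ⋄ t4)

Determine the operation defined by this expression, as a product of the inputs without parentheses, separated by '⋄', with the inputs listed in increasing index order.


t1 ⋄ t2 ⋄ t3 ⋄ t4

Any arrangement under m is one operation, so sort the t-inputs.
(t1 ⋄ t2) flattens to t1 ⋄ t2
(t3 ⋄ (t1 ⋄ t2)) flattens to t3 ⋄ t1 ⋄ t2
((t3 ⋄ (t1 ⋄ t2)) ⋄ t4) flattens to t3 ⋄ t1 ⋄ t2 ⋄ t4
putting the inputs in ascending order: t1 ⋄ t2 ⋄ t3 ⋄ t4


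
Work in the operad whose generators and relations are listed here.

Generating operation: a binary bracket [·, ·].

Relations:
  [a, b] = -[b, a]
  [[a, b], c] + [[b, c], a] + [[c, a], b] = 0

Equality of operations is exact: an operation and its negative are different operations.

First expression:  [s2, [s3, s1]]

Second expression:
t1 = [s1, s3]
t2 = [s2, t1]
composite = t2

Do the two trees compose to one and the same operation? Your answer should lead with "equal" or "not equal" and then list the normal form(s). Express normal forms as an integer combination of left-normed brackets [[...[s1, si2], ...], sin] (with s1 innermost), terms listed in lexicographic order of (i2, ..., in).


Reducing the first expression gives [[s1, s3], s2]
Reducing the second expression gives -[[s1, s3], s2]
The forms do not match — not equal.

not equal — first [[s1, s3], s2], second -[[s1, s3], s2]


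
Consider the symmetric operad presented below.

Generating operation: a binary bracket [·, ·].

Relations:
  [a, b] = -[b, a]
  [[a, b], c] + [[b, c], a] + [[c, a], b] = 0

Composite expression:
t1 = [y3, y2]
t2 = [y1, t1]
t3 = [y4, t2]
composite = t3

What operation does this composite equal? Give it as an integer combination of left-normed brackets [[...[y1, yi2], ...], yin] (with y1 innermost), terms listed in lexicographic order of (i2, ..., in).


[[[y1, y2], y3], y4] - [[[y1, y3], y2], y4]

Expand each bracket as ab - ba; the y1-initial words give the coefficients.
Composite bracket: [y4, [y1, [y3, y2]]]
Under [a, b] = ab - ba we get 8 signed associative words (2^3 = 8).
Collect the words opening with y1:
  the word y1y2y3y4 carries sign +1 and contributes +[[[y1, y2], y3], y4]
  the word y1y3y2y4 carries sign -1 and contributes -[[[y1, y3], y2], y4]


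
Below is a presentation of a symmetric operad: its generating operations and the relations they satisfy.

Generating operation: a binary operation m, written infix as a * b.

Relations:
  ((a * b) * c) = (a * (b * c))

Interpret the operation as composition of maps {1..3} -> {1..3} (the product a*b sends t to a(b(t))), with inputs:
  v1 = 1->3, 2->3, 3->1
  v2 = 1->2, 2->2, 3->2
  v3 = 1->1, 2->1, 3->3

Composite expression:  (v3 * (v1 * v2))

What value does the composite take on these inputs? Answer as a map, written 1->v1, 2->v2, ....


1->3, 2->3, 3->3

(v1 * v2) = 1->3, 2->3, 3->3
(v3 * (v1 * v2)) = 1->3, 2->3, 3->3


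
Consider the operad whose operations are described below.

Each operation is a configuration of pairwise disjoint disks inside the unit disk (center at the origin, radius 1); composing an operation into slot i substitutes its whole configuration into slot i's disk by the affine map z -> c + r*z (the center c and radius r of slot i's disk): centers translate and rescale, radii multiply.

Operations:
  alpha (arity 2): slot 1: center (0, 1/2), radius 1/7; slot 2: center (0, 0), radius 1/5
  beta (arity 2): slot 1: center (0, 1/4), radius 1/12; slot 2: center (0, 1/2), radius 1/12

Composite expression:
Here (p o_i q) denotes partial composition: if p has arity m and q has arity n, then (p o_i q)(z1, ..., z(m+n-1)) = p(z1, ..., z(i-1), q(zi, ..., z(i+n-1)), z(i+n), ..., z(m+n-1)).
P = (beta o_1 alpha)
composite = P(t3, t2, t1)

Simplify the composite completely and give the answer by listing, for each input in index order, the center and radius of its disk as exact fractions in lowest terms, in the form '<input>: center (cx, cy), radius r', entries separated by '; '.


Follow each t-input down from beta: c' goes to c + r*c', radius to r*r'.
t3 passes through 2 substitutions, ending at center (0, 7/24), radius 1/84
t2 passes through 2 substitutions, ending at center (0, 1/4), radius 1/60
t1 passes through 1 substitution, ending at center (0, 1/2), radius 1/12

t1: center (0, 1/2), radius 1/12; t2: center (0, 1/4), radius 1/60; t3: center (0, 7/24), radius 1/84


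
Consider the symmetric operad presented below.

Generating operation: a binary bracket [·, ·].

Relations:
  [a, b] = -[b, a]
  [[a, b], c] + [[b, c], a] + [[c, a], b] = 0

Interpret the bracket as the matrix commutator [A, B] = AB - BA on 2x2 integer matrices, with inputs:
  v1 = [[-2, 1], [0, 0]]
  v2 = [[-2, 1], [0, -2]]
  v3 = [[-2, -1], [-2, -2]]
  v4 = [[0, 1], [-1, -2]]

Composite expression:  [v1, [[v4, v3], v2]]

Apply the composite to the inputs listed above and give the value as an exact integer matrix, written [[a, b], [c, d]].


[[0, 20], [0, 0]]

[v4, v3] = [[-3, -2], [4, 3]]
[[v4, v3], v2] = [[-4, -6], [0, 4]]
[v1, [[v4, v3], v2]] = [[0, 20], [0, 0]]


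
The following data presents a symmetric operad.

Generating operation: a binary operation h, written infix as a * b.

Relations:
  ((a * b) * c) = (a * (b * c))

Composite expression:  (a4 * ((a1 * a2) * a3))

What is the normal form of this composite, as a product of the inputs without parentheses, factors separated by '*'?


a4 * a1 * a2 * a3

Under associativity of h, the answer is the a's in reading order.
(a1 * a2) collapses to a1 * a2
((a1 * a2) * a3) collapses to a1 * a2 * a3
(a4 * ((a1 * a2) * a3)) collapses to a4 * a1 * a2 * a3


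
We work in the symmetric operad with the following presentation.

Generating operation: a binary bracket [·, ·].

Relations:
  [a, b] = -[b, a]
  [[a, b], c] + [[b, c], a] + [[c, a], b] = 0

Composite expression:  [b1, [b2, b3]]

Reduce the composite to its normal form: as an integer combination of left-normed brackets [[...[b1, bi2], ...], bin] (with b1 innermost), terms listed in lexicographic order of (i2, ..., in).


[[b1, b2], b3] - [[b1, b3], b2]

Expand each bracket as ab - ba; the b1-initial words give the coefficients.
Composite bracket: [b1, [b2, b3]]
The bracket unfolds into 4 signed words via [a, b] = ab - ba (2^2 = 4).
Words beginning with b1 determine it all:
  the word b1b2b3 carries sign +1 and contributes +[[b1, b2], b3]
  the word b1b3b2 carries sign -1 and contributes -[[b1, b3], b2]


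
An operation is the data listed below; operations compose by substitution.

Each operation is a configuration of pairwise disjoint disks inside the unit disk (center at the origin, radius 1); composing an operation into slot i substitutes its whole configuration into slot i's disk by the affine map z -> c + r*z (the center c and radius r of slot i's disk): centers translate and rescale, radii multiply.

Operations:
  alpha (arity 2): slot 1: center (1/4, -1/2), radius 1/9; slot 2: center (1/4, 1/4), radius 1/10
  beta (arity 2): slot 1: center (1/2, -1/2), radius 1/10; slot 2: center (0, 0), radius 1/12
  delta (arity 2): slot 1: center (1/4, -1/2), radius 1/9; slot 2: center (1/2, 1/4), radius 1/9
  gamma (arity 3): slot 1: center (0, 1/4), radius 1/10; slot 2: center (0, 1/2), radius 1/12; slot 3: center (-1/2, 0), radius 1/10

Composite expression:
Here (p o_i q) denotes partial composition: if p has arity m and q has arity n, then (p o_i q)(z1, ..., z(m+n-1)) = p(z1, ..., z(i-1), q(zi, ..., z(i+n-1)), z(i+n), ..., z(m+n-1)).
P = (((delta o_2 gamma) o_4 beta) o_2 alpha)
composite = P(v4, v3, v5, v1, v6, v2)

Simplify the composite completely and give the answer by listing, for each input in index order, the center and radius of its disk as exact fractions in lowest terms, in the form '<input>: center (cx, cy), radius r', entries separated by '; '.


Nesting under delta composes maps z -> c + r*z down each v-path.
v4: after 1 affine step, its disk has center (1/4, -1/2), radius 1/9
v3: after 3 affine steps, its disk has center (181/360, 49/180), radius 1/810
v5: after 3 affine steps, its disk has center (181/360, 101/360), radius 1/900
v1: after 2 affine steps, its disk has center (1/2, 11/36), radius 1/108
v6: after 3 affine steps, its disk has center (9/20, 11/45), radius 1/900
v2: after 3 affine steps, its disk has center (4/9, 1/4), radius 1/1080

v1: center (1/2, 11/36), radius 1/108; v2: center (4/9, 1/4), radius 1/1080; v3: center (181/360, 49/180), radius 1/810; v4: center (1/4, -1/2), radius 1/9; v5: center (181/360, 101/360), radius 1/900; v6: center (9/20, 11/45), radius 1/900


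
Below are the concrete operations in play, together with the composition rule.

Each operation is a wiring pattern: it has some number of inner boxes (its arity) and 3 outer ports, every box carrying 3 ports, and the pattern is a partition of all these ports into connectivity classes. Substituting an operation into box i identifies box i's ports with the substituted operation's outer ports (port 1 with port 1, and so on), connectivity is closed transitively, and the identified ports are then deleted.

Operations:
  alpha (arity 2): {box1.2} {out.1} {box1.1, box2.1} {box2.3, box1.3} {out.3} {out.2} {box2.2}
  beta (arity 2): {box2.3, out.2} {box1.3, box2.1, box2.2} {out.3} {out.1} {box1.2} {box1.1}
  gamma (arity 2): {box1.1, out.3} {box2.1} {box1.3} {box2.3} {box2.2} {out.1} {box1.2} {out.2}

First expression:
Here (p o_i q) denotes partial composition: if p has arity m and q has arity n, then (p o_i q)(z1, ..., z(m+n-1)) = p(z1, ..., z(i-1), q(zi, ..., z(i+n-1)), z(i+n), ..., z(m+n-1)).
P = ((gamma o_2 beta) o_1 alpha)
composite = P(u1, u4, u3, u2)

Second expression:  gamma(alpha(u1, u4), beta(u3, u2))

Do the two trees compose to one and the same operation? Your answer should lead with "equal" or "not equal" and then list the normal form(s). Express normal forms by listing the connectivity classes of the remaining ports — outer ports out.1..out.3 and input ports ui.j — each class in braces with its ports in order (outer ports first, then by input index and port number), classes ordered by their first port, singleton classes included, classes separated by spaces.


In normal form, the first expression is {out.1} {out.2} {out.3} {u1.1, u4.1} {u1.2} {u1.3, u4.3} {u2.1, u2.2, u3.3} {u2.3} {u3.1} {u3.2} {u4.2}
In normal form, the second expression is {out.1} {out.2} {out.3} {u1.1, u4.1} {u1.2} {u1.3, u4.3} {u2.1, u2.2, u3.3} {u2.3} {u3.1} {u3.2} {u4.2}
Both agree, so they are equal.

equal; the common form is {out.1} {out.2} {out.3} {u1.1, u4.1} {u1.2} {u1.3, u4.3} {u2.1, u2.2, u3.3} {u2.3} {u3.1} {u3.2} {u4.2}


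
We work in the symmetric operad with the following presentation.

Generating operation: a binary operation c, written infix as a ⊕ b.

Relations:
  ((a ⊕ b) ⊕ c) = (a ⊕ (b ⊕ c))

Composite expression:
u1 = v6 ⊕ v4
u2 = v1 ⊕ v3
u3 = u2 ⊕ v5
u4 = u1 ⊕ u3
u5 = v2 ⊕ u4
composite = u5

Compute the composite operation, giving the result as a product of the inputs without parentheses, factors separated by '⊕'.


v2 ⊕ v6 ⊕ v4 ⊕ v1 ⊕ v3 ⊕ v5

The c-tree's shape is irrelevant; the v-reading-order decides.
(v6 ⊕ v4) flattens to v6 ⊕ v4
(v1 ⊕ v3) flattens to v1 ⊕ v3
((v1 ⊕ v3) ⊕ v5) flattens to v1 ⊕ v3 ⊕ v5
((v6 ⊕ v4) ⊕ ((v1 ⊕ v3) ⊕ v5)) flattens to v6 ⊕ v4 ⊕ v1 ⊕ v3 ⊕ v5
(v2 ⊕ ((v6 ⊕ v4) ⊕ ((v1 ⊕ v3) ⊕ v5))) flattens to v2 ⊕ v6 ⊕ v4 ⊕ v1 ⊕ v3 ⊕ v5


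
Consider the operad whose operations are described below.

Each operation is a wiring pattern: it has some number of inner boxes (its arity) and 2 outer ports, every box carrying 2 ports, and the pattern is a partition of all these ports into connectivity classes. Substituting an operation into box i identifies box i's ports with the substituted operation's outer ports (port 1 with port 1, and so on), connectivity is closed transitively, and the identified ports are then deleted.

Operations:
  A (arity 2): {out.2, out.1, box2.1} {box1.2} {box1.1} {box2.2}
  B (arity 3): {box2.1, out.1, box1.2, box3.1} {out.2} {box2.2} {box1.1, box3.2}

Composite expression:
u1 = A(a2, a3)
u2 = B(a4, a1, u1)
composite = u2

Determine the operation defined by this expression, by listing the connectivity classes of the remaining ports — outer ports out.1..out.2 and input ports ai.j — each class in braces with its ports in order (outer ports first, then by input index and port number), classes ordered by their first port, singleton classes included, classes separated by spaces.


{out.1, a1.1, a3.1, a4.1, a4.2} {out.2} {a1.2} {a2.1} {a2.2} {a3.2}

Treat the ports identified at B as solder joints: merge, then drop.
stage A: inputs (a2, a3), connectivity {out.1, out.2, a3.1} {a2.1} {a2.2} {a3.2}, out.j its boundary
stage B: inputs (a4, a1, a2, a3), connectivity {out.1, a1.1, a3.1, a4.1, a4.2} {out.2} {a1.2} {a2.1} {a2.2} {a3.2}, out.j its boundary


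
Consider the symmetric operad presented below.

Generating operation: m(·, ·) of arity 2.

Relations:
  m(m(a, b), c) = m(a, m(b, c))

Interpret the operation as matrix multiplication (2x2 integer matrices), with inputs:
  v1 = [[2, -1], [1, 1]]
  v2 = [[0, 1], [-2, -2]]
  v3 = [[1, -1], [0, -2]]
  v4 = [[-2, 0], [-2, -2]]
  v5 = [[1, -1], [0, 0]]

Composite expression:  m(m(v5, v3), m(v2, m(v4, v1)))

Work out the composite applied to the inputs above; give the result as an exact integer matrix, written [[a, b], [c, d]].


[[14, -4], [0, 0]]


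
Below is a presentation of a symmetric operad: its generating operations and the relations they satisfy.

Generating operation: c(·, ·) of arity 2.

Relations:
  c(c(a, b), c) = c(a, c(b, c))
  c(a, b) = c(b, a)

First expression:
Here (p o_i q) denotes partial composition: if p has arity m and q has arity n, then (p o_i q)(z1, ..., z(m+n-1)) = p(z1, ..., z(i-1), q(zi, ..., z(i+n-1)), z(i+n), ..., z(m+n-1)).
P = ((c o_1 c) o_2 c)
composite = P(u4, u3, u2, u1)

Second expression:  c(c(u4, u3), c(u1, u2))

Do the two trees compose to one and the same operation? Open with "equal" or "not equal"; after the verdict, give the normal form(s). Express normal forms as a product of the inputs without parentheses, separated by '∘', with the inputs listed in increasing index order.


equal: each reduces to u1 ∘ u2 ∘ u3 ∘ u4


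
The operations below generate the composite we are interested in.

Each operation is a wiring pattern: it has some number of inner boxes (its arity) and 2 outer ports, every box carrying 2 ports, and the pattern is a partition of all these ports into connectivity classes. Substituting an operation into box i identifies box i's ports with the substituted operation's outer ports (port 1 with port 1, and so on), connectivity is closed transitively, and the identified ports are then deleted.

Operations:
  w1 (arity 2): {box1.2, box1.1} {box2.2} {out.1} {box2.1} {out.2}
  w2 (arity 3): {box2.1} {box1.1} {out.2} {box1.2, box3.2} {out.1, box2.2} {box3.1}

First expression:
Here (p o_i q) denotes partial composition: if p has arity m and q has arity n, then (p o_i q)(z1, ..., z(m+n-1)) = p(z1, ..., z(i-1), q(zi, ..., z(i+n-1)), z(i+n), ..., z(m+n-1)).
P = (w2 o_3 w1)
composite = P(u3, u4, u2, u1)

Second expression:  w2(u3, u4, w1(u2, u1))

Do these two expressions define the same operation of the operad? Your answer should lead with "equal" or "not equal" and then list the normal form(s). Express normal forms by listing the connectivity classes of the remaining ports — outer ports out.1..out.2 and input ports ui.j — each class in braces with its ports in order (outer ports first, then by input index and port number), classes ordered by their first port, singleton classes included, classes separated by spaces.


The first expression, normalized: {out.1, u4.2} {out.2} {u1.1} {u1.2} {u2.1, u2.2} {u3.1} {u3.2} {u4.1}
The second expression, normalized: {out.1, u4.2} {out.2} {u1.1} {u1.2} {u2.1, u2.2} {u3.1} {u3.2} {u4.1}
One common form — equal.

equal; the common form is {out.1, u4.2} {out.2} {u1.1} {u1.2} {u2.1, u2.2} {u3.1} {u3.2} {u4.1}
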